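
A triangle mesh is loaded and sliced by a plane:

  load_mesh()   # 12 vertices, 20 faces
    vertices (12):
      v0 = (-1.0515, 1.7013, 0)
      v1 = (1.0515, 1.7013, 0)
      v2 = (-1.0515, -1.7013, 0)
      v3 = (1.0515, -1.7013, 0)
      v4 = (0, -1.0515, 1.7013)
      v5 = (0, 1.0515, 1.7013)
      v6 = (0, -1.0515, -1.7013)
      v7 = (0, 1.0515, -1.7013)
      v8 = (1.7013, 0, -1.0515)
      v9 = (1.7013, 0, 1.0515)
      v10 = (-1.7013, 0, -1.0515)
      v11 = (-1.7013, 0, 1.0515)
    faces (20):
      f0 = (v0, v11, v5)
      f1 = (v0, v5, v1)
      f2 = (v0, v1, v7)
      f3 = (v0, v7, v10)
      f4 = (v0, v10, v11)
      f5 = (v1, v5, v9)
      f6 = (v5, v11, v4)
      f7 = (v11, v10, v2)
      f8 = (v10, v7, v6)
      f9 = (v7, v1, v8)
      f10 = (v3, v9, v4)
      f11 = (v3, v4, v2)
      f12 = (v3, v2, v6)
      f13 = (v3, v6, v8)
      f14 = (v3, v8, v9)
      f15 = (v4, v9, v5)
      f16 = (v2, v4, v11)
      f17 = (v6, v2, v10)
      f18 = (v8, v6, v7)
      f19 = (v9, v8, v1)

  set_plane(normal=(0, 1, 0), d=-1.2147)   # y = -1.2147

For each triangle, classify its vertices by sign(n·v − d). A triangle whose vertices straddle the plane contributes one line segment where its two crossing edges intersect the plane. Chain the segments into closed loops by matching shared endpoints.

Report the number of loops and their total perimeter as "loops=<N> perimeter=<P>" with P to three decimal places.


loops=1 perimeter=7.765

Straddling triangles (8 of 20):
  (v11,v10,v2) [++-] → (-1.23735, -1.2147, -0.300746)–(-1.23735, -1.2147, 0.300746)  len=0.6015
  (v3,v9,v4) [-++] → (1.23735, -1.2147, 0.300746)–(0.264089, -1.2147, 1.27401)  len=1.3764
  (v3,v4,v2) [-+-] → (0.264089, -1.2147, 1.27401)–(-0.264089, -1.2147, 1.27401)  len=0.5282
  (v3,v2,v6) [--+] → (-0.264089, -1.2147, -1.27401)–(0.264089, -1.2147, -1.27401)  len=0.5282
  (v3,v6,v8) [-++] → (0.264089, -1.2147, -1.27401)–(1.23735, -1.2147, -0.300746)  len=1.3764
  (v3,v8,v9) [-++] → (1.23735, -1.2147, -0.300746)–(1.23735, -1.2147, 0.300746)  len=0.6015
  (v2,v4,v11) [-++] → (-0.264089, -1.2147, 1.27401)–(-1.23735, -1.2147, 0.300746)  len=1.3764
  (v6,v2,v10) [+-+] → (-0.264089, -1.2147, -1.27401)–(-1.23735, -1.2147, -0.300746)  len=1.3764

Chained into 1 loop(s):
  loop 1: 8 segments, perimeter = 7.7650
Total perimeter = 7.765


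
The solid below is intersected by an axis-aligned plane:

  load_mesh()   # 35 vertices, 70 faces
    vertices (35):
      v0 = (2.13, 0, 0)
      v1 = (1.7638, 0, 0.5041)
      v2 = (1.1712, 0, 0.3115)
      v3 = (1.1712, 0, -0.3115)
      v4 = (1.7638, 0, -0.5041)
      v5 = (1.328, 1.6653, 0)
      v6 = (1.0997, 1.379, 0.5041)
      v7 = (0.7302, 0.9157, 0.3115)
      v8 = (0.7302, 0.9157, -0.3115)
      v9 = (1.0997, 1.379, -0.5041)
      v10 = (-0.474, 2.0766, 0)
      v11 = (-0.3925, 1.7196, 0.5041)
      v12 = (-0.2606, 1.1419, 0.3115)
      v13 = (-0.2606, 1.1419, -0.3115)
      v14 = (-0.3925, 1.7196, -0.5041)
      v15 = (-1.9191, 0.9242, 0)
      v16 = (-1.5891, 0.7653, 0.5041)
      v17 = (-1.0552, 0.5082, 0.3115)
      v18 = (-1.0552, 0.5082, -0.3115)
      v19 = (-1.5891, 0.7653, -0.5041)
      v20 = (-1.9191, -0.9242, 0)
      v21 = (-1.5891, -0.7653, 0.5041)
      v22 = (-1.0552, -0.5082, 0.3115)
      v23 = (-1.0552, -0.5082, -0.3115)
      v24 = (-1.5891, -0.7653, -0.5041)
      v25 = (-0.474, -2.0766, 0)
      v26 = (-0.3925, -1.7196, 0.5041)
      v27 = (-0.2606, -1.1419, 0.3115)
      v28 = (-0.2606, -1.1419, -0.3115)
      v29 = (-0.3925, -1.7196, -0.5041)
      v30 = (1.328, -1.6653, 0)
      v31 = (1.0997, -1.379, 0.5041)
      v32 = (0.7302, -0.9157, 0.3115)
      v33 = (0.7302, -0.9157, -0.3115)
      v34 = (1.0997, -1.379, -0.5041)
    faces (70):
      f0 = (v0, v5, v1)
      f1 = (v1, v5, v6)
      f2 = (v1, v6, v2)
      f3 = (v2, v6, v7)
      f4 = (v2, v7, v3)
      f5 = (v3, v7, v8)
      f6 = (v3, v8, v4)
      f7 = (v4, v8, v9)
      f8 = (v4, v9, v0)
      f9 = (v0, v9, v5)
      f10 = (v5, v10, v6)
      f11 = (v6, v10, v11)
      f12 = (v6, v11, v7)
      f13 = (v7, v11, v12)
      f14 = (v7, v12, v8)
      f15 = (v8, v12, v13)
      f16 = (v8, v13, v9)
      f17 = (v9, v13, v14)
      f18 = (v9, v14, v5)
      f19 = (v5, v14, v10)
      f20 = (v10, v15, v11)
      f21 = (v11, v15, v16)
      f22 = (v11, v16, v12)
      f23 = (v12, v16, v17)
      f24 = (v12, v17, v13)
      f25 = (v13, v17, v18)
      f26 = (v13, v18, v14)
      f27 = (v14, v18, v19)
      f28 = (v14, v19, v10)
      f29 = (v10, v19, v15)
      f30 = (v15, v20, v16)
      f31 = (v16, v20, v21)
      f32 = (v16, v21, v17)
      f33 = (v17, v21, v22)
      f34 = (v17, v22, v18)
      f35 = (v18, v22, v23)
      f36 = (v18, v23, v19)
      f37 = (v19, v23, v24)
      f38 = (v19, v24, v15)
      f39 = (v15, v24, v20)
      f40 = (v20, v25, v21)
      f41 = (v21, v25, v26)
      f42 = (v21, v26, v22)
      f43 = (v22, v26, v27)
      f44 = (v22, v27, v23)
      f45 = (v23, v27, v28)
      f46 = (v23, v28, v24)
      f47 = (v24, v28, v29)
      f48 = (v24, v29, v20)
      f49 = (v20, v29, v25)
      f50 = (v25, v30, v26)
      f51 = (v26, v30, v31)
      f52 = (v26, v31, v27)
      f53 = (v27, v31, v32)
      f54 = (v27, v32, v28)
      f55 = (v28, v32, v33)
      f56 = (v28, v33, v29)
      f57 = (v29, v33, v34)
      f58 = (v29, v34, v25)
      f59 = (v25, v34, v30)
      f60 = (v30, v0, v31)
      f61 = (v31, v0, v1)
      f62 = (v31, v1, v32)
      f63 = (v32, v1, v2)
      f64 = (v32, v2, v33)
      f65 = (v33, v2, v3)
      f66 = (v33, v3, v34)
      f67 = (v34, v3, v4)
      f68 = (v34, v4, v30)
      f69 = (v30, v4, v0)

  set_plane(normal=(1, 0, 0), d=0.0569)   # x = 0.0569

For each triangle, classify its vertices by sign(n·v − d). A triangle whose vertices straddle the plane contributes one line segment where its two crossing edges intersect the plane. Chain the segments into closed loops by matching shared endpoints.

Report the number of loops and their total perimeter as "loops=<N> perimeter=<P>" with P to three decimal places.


loops=2 perimeter=5.997

Straddling triangles (20 of 70):
  (v5,v10,v6) [+-+] → (0.0569, 1.95542, 0)–(0.0569, 1.84126, 0.170062)  len=0.2048
  (v6,v10,v11) [+--] → (0.0569, 1.84126, 0.170062)–(0.0569, 1.61702, 0.5041)  len=0.4023
  (v6,v11,v7) [+-+] → (0.0569, 1.61702, 0.5041)–(0.0569, 1.39781, 0.427005)  len=0.2324
  (v7,v11,v12) [+--] → (0.0569, 1.39781, 0.427005)–(0.0569, 1.06941, 0.3115)  len=0.3481
  (v7,v12,v8) [+-+] → (0.0569, 1.06941, 0.3115)–(0.0569, 1.06941, 0.111861)  len=0.1996
  (v8,v12,v13) [+--] → (0.0569, 1.06941, 0.111861)–(0.0569, 1.06941, -0.3115)  len=0.4234
  (v8,v13,v9) [+-+] → (0.0569, 1.06941, -0.3115)–(0.0569, 1.19724, -0.356454)  len=0.1355
  (v9,v13,v14) [+--] → (0.0569, 1.19724, -0.356454)–(0.0569, 1.61702, -0.5041)  len=0.4450
  (v9,v14,v5) [+-+] → (0.0569, 1.61702, -0.5041)–(0.0569, 1.70542, -0.372427)  len=0.1586
  (v5,v14,v10) [+--] → (0.0569, 1.70542, -0.372427)–(0.0569, 1.95542, 0)  len=0.4486
  (v25,v30,v26) [-+-] → (0.0569, -1.95542, 0)–(0.0569, -1.70542, 0.372427)  len=0.4486
  (v26,v30,v31) [-++] → (0.0569, -1.70542, 0.372427)–(0.0569, -1.61702, 0.5041)  len=0.1586
  (v26,v31,v27) [-+-] → (0.0569, -1.61702, 0.5041)–(0.0569, -1.19724, 0.356454)  len=0.4450
  (v27,v31,v32) [-++] → (0.0569, -1.19724, 0.356454)–(0.0569, -1.06941, 0.3115)  len=0.1355
  (v27,v32,v28) [-+-] → (0.0569, -1.06941, 0.3115)–(0.0569, -1.06941, -0.111861)  len=0.4234
  (v28,v32,v33) [-++] → (0.0569, -1.06941, -0.111861)–(0.0569, -1.06941, -0.3115)  len=0.1996
  (v28,v33,v29) [-+-] → (0.0569, -1.06941, -0.3115)–(0.0569, -1.39781, -0.427005)  len=0.3481
  (v29,v33,v34) [-++] → (0.0569, -1.39781, -0.427005)–(0.0569, -1.61702, -0.5041)  len=0.2324
  (v29,v34,v25) [-+-] → (0.0569, -1.61702, -0.5041)–(0.0569, -1.84126, -0.170062)  len=0.4023
  (v25,v34,v30) [-++] → (0.0569, -1.84126, -0.170062)–(0.0569, -1.95542, 0)  len=0.2048

Chained into 2 loop(s):
  loop 1: 10 segments, perimeter = 2.9983
  loop 2: 10 segments, perimeter = 2.9983
Total perimeter = 5.997


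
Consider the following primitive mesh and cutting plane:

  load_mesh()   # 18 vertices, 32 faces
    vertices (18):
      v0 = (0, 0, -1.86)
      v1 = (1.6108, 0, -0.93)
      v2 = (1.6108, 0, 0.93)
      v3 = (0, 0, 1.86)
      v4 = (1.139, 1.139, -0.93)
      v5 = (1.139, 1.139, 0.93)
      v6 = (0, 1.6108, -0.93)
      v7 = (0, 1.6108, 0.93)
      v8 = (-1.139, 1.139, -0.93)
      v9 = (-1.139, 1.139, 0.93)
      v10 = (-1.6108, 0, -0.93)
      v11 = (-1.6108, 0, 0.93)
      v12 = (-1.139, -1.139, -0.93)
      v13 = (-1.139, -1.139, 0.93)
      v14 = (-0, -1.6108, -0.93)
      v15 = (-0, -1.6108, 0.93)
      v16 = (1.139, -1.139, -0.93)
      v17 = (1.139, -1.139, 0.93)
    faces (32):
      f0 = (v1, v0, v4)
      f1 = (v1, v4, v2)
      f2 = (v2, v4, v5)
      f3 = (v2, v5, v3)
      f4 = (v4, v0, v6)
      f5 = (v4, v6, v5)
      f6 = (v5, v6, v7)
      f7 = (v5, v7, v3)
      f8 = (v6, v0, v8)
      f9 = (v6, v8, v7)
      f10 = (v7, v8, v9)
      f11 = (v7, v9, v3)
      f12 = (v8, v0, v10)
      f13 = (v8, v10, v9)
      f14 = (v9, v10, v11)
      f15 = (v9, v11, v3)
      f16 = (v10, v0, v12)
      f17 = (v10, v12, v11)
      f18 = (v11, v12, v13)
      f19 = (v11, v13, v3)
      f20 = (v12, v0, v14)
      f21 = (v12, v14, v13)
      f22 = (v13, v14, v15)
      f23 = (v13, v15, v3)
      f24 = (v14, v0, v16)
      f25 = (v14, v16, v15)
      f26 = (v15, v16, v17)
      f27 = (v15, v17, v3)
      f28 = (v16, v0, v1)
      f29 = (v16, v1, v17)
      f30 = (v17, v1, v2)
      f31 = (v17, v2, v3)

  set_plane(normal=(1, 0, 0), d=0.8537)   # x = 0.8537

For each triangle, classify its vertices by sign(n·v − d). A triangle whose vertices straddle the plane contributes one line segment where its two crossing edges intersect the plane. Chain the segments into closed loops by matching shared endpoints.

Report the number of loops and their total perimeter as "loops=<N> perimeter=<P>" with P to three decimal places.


Straddling triangles (12 of 32):
  (v1,v0,v4) [+-+] → (0.8537, 0, -1.36711)–(0.8537, 0.8537, -1.16295)  len=0.8778
  (v2,v5,v3) [++-] → (0.8537, 0.8537, 1.16295)–(0.8537, 0, 1.36711)  len=0.8778
  (v4,v0,v6) [+--] → (0.8537, 0.8537, -1.16295)–(0.8537, 1.25718, -0.93)  len=0.4659
  (v4,v6,v5) [+-+] → (0.8537, 1.25718, -0.93)–(0.8537, 1.25718, 0.464102)  len=1.3941
  (v5,v6,v7) [+--] → (0.8537, 1.25718, 0.464102)–(0.8537, 1.25718, 0.93)  len=0.4659
  (v5,v7,v3) [+--] → (0.8537, 1.25718, 0.93)–(0.8537, 0.8537, 1.16295)  len=0.4659
  (v14,v0,v16) [--+] → (0.8537, -0.8537, -1.16295)–(0.8537, -1.25718, -0.93)  len=0.4659
  (v14,v16,v15) [-+-] → (0.8537, -1.25718, -0.93)–(0.8537, -1.25718, -0.464102)  len=0.4659
  (v15,v16,v17) [-++] → (0.8537, -1.25718, -0.464102)–(0.8537, -1.25718, 0.93)  len=1.3941
  (v15,v17,v3) [-+-] → (0.8537, -1.25718, 0.93)–(0.8537, -0.8537, 1.16295)  len=0.4659
  (v16,v0,v1) [+-+] → (0.8537, -0.8537, -1.16295)–(0.8537, 0, -1.36711)  len=0.8778
  (v17,v2,v3) [++-] → (0.8537, 0, 1.36711)–(0.8537, -0.8537, 1.16295)  len=0.8778

Chained into 1 loop(s):
  loop 1: 12 segments, perimeter = 9.0947
Total perimeter = 9.095

loops=1 perimeter=9.095


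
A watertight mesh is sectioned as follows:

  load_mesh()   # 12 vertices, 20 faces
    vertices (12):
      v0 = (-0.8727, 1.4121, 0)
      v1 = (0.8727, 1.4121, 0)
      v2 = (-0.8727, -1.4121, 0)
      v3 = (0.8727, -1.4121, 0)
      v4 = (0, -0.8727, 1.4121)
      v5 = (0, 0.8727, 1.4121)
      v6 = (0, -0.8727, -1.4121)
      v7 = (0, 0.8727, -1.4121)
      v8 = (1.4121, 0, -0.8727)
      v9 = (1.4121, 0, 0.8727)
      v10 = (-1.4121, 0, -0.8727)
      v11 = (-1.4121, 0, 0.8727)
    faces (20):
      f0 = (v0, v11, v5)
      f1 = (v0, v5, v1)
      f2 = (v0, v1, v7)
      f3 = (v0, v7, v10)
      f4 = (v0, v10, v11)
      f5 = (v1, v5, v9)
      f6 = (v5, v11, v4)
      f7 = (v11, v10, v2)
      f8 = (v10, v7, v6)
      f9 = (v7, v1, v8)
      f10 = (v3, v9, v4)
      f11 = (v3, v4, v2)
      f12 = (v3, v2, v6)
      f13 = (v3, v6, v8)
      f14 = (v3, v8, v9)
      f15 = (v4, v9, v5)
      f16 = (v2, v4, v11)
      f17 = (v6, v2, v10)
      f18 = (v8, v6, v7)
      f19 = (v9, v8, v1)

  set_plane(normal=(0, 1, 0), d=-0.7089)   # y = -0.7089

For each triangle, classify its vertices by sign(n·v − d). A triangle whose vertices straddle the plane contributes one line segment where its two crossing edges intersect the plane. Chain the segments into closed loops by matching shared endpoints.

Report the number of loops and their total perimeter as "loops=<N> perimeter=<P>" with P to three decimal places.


loops=1 perimeter=7.830

Straddling triangles (10 of 20):
  (v5,v11,v4) [++-] → (-0.265042, -0.7089, 1.31086)–(0, -0.7089, 1.4121)  len=0.2837
  (v11,v10,v2) [++-] → (-1.14131, -0.7089, -0.434589)–(-1.14131, -0.7089, 0.434589)  len=0.8692
  (v10,v7,v6) [++-] → (0, -0.7089, -1.4121)–(-0.265042, -0.7089, -1.31086)  len=0.2837
  (v3,v9,v4) [-+-] → (1.14131, -0.7089, 0.434589)–(0.265042, -0.7089, 1.31086)  len=1.2392
  (v3,v6,v8) [--+] → (0.265042, -0.7089, -1.31086)–(1.14131, -0.7089, -0.434589)  len=1.2392
  (v3,v8,v9) [-++] → (1.14131, -0.7089, -0.434589)–(1.14131, -0.7089, 0.434589)  len=0.8692
  (v4,v9,v5) [-++] → (0.265042, -0.7089, 1.31086)–(0, -0.7089, 1.4121)  len=0.2837
  (v2,v4,v11) [--+] → (-0.265042, -0.7089, 1.31086)–(-1.14131, -0.7089, 0.434589)  len=1.2392
  (v6,v2,v10) [--+] → (-1.14131, -0.7089, -0.434589)–(-0.265042, -0.7089, -1.31086)  len=1.2392
  (v8,v6,v7) [+-+] → (0.265042, -0.7089, -1.31086)–(0, -0.7089, -1.4121)  len=0.2837

Chained into 1 loop(s):
  loop 1: 10 segments, perimeter = 7.8302
Total perimeter = 7.830


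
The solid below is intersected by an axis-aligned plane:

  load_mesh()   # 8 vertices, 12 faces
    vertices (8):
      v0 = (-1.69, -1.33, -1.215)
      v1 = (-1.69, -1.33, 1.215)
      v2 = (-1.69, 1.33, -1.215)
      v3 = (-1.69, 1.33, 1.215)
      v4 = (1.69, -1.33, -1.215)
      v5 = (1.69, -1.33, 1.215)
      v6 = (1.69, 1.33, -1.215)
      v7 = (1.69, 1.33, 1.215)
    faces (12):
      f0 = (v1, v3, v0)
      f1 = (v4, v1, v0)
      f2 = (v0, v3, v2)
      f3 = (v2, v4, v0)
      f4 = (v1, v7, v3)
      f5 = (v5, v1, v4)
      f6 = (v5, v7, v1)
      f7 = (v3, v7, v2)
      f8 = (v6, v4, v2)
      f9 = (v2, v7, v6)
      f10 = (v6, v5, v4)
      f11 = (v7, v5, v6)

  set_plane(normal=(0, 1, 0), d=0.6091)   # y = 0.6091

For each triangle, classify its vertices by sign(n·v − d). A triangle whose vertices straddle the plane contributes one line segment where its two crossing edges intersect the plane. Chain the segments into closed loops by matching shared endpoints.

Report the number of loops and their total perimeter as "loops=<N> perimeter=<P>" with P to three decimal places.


loops=1 perimeter=11.620

Straddling triangles (8 of 12):
  (v1,v3,v0) [-+-] → (-1.69, 0.6091, 1.215)–(-1.69, 0.6091, 0.556433)  len=0.6586
  (v0,v3,v2) [-++] → (-1.69, 0.6091, 0.556433)–(-1.69, 0.6091, -1.215)  len=1.7714
  (v2,v4,v0) [+--] → (-0.773969, 0.6091, -1.215)–(-1.69, 0.6091, -1.215)  len=0.9160
  (v1,v7,v3) [-++] → (0.773969, 0.6091, 1.215)–(-1.69, 0.6091, 1.215)  len=2.4640
  (v5,v7,v1) [-+-] → (1.69, 0.6091, 1.215)–(0.773969, 0.6091, 1.215)  len=0.9160
  (v6,v4,v2) [+-+] → (1.69, 0.6091, -1.215)–(-0.773969, 0.6091, -1.215)  len=2.4640
  (v6,v5,v4) [+--] → (1.69, 0.6091, -0.556433)–(1.69, 0.6091, -1.215)  len=0.6586
  (v7,v5,v6) [+-+] → (1.69, 0.6091, 1.215)–(1.69, 0.6091, -0.556433)  len=1.7714

Chained into 1 loop(s):
  loop 1: 8 segments, perimeter = 11.6200
Total perimeter = 11.620


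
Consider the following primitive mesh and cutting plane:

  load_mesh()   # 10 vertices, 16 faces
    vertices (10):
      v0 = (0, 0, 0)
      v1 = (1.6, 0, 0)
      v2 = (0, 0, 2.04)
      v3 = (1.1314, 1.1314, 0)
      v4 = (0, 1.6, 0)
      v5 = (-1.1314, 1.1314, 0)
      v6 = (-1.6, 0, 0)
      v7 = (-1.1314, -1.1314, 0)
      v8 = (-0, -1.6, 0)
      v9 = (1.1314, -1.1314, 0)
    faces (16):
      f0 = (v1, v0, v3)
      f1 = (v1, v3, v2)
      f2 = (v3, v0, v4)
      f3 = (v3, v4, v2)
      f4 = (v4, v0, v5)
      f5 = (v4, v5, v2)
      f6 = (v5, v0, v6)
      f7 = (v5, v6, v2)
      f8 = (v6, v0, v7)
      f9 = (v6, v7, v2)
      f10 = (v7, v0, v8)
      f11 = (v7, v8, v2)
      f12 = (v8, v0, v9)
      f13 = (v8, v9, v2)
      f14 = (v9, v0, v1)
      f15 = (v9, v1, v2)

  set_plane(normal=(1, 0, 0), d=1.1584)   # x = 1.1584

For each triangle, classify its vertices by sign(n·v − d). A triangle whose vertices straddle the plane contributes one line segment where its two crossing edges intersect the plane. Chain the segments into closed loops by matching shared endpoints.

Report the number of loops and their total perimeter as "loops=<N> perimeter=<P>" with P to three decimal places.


Straddling triangles (4 of 16):
  (v1,v0,v3) [+--] → (1.1584, 0, 0)–(1.1584, 1.06621, 0)  len=1.0662
  (v1,v3,v2) [+--] → (1.1584, 1.06621, 0)–(1.1584, 0, 0.56304)  len=1.2057
  (v9,v0,v1) [--+] → (1.1584, 0, 0)–(1.1584, -1.06621, 0)  len=1.0662
  (v9,v1,v2) [-+-] → (1.1584, -1.06621, 0)–(1.1584, 0, 0.56304)  len=1.2057

Chained into 1 loop(s):
  loop 1: 4 segments, perimeter = 4.5439
Total perimeter = 4.544

loops=1 perimeter=4.544


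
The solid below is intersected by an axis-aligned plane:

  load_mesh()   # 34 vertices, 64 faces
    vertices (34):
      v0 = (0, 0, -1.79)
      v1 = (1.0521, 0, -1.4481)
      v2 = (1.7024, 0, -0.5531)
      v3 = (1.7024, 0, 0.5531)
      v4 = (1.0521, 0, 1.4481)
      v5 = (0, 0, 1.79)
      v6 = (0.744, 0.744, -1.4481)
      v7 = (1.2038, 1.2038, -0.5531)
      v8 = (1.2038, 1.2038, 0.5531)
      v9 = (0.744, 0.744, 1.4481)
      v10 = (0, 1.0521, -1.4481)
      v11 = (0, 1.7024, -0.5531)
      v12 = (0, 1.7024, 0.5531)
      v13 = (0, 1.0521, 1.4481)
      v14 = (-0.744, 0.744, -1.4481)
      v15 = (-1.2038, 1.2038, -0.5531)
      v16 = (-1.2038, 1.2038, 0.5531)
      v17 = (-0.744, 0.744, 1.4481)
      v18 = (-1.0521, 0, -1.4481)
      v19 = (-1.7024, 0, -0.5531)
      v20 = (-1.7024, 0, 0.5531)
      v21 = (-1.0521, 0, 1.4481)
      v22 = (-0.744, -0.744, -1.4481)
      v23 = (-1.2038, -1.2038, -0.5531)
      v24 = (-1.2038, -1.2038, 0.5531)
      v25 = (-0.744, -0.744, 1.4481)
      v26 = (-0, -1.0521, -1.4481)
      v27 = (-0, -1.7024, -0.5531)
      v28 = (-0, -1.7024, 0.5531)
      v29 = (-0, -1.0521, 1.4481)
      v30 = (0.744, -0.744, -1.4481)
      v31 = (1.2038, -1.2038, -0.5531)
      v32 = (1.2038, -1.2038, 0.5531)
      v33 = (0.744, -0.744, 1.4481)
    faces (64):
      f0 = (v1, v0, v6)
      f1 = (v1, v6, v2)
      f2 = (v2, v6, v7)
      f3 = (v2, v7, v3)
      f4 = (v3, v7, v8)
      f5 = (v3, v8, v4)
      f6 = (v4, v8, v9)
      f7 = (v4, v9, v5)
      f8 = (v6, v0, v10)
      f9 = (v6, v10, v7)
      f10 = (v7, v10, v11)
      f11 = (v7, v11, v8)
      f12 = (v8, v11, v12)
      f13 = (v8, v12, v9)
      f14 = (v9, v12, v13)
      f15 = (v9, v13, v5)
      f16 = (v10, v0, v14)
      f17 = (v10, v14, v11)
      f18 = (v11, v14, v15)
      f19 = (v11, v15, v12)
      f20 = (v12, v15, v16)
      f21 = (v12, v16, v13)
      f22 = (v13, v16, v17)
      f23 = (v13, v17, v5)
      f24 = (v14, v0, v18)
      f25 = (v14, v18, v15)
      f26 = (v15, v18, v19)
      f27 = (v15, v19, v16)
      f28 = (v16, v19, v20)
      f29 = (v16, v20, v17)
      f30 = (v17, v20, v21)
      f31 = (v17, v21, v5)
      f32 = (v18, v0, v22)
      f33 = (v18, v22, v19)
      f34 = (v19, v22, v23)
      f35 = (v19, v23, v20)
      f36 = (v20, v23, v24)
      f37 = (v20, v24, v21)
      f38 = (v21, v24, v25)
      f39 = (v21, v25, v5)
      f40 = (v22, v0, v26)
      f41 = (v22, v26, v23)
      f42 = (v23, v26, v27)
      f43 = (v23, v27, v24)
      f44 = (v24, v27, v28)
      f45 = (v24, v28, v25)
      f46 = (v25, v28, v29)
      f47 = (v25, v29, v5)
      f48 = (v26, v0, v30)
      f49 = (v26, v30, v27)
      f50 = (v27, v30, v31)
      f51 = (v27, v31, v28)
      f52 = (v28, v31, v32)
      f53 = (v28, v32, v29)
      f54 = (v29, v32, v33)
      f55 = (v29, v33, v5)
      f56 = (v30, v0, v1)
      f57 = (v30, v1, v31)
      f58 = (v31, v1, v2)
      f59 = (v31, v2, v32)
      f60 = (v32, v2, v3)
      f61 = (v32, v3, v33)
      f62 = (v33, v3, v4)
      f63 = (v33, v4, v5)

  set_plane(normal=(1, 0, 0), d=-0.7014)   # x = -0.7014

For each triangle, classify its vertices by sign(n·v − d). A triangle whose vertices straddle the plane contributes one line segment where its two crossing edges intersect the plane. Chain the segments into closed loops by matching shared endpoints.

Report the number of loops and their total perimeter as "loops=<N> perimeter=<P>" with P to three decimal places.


loops=1 perimeter=9.722

Straddling triangles (20 of 64):
  (v10,v0,v14) [++-] → (-0.7014, 0.7014, -1.46768)–(-0.7014, 0.761641, -1.4481)  len=0.0633
  (v10,v14,v11) [+-+] → (-0.7014, 0.761641, -1.4481)–(-0.7014, 0.798876, -1.39685)  len=0.0633
  (v11,v14,v15) [+--] → (-0.7014, 0.798876, -1.39685)–(-0.7014, 1.41189, -0.5531)  len=1.0429
  (v11,v15,v12) [+-+] → (-0.7014, 1.41189, -0.5531)–(-0.7014, 1.41189, -0.0914329)  len=0.4617
  (v12,v15,v16) [+--] → (-0.7014, 1.41189, -0.0914329)–(-0.7014, 1.41189, 0.5531)  len=0.6445
  (v12,v16,v13) [+-+] → (-0.7014, 1.41189, 0.5531)–(-0.7014, 1.14049, 0.926624)  len=0.4617
  (v13,v16,v17) [+--] → (-0.7014, 1.14049, 0.926624)–(-0.7014, 0.761641, 1.4481)  len=0.6446
  (v13,v17,v5) [+-+] → (-0.7014, 0.761641, 1.4481)–(-0.7014, 0.7014, 1.46768)  len=0.0633
  (v14,v0,v18) [-+-] → (-0.7014, 0.7014, -1.46768)–(-0.7014, 0, -1.56207)  len=0.7077
  (v17,v21,v5) [--+] → (-0.7014, 0, 1.56207)–(-0.7014, 0.7014, 1.46768)  len=0.7077
  (v18,v0,v22) [-+-] → (-0.7014, 0, -1.56207)–(-0.7014, -0.7014, -1.46768)  len=0.7077
  (v21,v25,v5) [--+] → (-0.7014, -0.7014, 1.46768)–(-0.7014, 0, 1.56207)  len=0.7077
  (v22,v0,v26) [-++] → (-0.7014, -0.7014, -1.46768)–(-0.7014, -0.761641, -1.4481)  len=0.0633
  (v22,v26,v23) [-+-] → (-0.7014, -0.761641, -1.4481)–(-0.7014, -1.14049, -0.926624)  len=0.6446
  (v23,v26,v27) [-++] → (-0.7014, -1.14049, -0.926624)–(-0.7014, -1.41189, -0.5531)  len=0.4617
  (v23,v27,v24) [-+-] → (-0.7014, -1.41189, -0.5531)–(-0.7014, -1.41189, 0.0914329)  len=0.6445
  (v24,v27,v28) [-++] → (-0.7014, -1.41189, 0.0914329)–(-0.7014, -1.41189, 0.5531)  len=0.4617
  (v24,v28,v25) [-+-] → (-0.7014, -1.41189, 0.5531)–(-0.7014, -0.798876, 1.39685)  len=1.0429
  (v25,v28,v29) [-++] → (-0.7014, -0.798876, 1.39685)–(-0.7014, -0.761641, 1.4481)  len=0.0633
  (v25,v29,v5) [-++] → (-0.7014, -0.761641, 1.4481)–(-0.7014, -0.7014, 1.46768)  len=0.0633

Chained into 1 loop(s):
  loop 1: 20 segments, perimeter = 9.7218
Total perimeter = 9.722


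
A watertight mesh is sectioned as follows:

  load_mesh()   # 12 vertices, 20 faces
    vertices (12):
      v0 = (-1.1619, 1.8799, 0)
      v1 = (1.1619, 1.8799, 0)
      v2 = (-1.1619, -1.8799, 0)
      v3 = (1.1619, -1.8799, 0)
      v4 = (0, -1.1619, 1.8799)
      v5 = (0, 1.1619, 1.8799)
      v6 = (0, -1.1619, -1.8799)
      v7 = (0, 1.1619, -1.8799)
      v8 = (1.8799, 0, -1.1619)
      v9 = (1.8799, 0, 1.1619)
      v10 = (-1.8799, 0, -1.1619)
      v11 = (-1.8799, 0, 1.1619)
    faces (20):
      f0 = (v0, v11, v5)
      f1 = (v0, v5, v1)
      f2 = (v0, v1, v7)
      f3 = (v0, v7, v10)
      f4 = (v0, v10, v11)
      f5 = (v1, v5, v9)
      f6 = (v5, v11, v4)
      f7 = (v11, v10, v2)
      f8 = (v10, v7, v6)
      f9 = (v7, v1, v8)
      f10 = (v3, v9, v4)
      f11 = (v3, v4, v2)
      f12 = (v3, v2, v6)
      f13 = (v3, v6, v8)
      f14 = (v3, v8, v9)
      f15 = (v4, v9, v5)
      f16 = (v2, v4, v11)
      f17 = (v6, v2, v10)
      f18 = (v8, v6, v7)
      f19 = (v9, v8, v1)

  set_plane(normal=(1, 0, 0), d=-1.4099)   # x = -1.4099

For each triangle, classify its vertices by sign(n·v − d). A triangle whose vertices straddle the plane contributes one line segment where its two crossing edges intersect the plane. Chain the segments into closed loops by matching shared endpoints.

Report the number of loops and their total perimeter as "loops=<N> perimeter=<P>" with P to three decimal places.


loops=1 perimeter=8.085

Straddling triangles (8 of 20):
  (v0,v11,v5) [+-+] → (-1.4099, 1.23058, 0.401325)–(-1.4099, 0.29049, 1.34141)  len=1.3295
  (v0,v7,v10) [++-] → (-1.4099, 0.29049, -1.34141)–(-1.4099, 1.23058, -0.401325)  len=1.3295
  (v0,v10,v11) [+--] → (-1.4099, 1.23058, -0.401325)–(-1.4099, 1.23058, 0.401325)  len=0.8026
  (v5,v11,v4) [+-+] → (-1.4099, 0.29049, 1.34141)–(-1.4099, -0.29049, 1.34141)  len=0.5810
  (v11,v10,v2) [--+] → (-1.4099, -1.23058, -0.401325)–(-1.4099, -1.23058, 0.401325)  len=0.8026
  (v10,v7,v6) [-++] → (-1.4099, 0.29049, -1.34141)–(-1.4099, -0.29049, -1.34141)  len=0.5810
  (v2,v4,v11) [++-] → (-1.4099, -0.29049, 1.34141)–(-1.4099, -1.23058, 0.401325)  len=1.3295
  (v6,v2,v10) [++-] → (-1.4099, -1.23058, -0.401325)–(-1.4099, -0.29049, -1.34141)  len=1.3295

Chained into 1 loop(s):
  loop 1: 8 segments, perimeter = 8.0852
Total perimeter = 8.085


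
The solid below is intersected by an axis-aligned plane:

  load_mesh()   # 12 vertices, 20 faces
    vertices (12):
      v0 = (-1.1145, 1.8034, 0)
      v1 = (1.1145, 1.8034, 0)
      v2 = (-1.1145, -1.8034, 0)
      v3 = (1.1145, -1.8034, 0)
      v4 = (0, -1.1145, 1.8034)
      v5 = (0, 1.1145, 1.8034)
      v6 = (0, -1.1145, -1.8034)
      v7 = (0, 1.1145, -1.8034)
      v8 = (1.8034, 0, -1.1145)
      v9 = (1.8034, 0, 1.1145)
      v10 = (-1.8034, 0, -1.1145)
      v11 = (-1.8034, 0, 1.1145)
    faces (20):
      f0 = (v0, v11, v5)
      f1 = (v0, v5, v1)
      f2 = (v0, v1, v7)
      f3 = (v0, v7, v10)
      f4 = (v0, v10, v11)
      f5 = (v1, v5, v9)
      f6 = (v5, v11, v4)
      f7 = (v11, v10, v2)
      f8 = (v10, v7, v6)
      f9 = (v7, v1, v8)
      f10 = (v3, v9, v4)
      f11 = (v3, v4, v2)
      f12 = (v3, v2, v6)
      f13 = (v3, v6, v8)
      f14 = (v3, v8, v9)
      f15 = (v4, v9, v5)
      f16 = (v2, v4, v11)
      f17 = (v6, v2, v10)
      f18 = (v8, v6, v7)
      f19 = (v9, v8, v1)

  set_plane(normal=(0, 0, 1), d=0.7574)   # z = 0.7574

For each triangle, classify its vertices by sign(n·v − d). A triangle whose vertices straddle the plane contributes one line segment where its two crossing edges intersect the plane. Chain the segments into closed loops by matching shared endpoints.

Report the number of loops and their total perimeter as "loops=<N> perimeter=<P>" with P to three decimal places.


Straddling triangles (10 of 20):
  (v0,v11,v5) [-++] → (-1.58267, 0.577832, 0.7574)–(-0.646427, 1.51407, 0.7574)  len=1.3240
  (v0,v5,v1) [-+-] → (-0.646427, 1.51407, 0.7574)–(0.646427, 1.51407, 0.7574)  len=1.2929
  (v0,v10,v11) [--+] → (-1.8034, 0, 0.7574)–(-1.58267, 0.577832, 0.7574)  len=0.6186
  (v1,v5,v9) [-++] → (0.646427, 1.51407, 0.7574)–(1.58267, 0.577832, 0.7574)  len=1.3240
  (v11,v10,v2) [+--] → (-1.8034, 0, 0.7574)–(-1.58267, -0.577832, 0.7574)  len=0.6186
  (v3,v9,v4) [-++] → (1.58267, -0.577832, 0.7574)–(0.646427, -1.51407, 0.7574)  len=1.3240
  (v3,v4,v2) [-+-] → (0.646427, -1.51407, 0.7574)–(-0.646427, -1.51407, 0.7574)  len=1.2929
  (v3,v8,v9) [--+] → (1.8034, 0, 0.7574)–(1.58267, -0.577832, 0.7574)  len=0.6186
  (v2,v4,v11) [-++] → (-0.646427, -1.51407, 0.7574)–(-1.58267, -0.577832, 0.7574)  len=1.3240
  (v9,v8,v1) [+--] → (1.8034, 0, 0.7574)–(1.58267, 0.577832, 0.7574)  len=0.6186

Chained into 1 loop(s):
  loop 1: 10 segments, perimeter = 10.3561
Total perimeter = 10.356

loops=1 perimeter=10.356


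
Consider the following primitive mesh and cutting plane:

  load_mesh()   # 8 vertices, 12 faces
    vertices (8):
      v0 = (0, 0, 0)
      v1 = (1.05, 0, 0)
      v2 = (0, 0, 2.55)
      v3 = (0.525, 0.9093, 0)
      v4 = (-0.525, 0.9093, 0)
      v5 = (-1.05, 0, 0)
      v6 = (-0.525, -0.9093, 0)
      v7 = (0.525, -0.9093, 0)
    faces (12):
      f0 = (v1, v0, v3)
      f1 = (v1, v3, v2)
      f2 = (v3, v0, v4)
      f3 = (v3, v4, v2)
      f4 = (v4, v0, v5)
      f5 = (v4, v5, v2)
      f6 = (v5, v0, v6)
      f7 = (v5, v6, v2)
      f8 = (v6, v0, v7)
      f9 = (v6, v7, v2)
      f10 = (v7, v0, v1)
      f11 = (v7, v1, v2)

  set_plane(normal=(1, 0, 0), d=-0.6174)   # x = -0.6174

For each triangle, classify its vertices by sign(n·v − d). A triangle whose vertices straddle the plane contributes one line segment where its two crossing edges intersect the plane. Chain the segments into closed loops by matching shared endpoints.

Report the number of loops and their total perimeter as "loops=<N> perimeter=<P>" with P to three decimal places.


loops=1 perimeter=4.079

Straddling triangles (4 of 12):
  (v4,v0,v5) [++-] → (-0.6174, 0, 0)–(-0.6174, 0.749263, 0)  len=0.7493
  (v4,v5,v2) [+-+] → (-0.6174, 0.749263, 0)–(-0.6174, 0, 1.0506)  len=1.2904
  (v5,v0,v6) [-++] → (-0.6174, 0, 0)–(-0.6174, -0.749263, 0)  len=0.7493
  (v5,v6,v2) [-++] → (-0.6174, -0.749263, 0)–(-0.6174, 0, 1.0506)  len=1.2904

Chained into 1 loop(s):
  loop 1: 4 segments, perimeter = 4.0793
Total perimeter = 4.079


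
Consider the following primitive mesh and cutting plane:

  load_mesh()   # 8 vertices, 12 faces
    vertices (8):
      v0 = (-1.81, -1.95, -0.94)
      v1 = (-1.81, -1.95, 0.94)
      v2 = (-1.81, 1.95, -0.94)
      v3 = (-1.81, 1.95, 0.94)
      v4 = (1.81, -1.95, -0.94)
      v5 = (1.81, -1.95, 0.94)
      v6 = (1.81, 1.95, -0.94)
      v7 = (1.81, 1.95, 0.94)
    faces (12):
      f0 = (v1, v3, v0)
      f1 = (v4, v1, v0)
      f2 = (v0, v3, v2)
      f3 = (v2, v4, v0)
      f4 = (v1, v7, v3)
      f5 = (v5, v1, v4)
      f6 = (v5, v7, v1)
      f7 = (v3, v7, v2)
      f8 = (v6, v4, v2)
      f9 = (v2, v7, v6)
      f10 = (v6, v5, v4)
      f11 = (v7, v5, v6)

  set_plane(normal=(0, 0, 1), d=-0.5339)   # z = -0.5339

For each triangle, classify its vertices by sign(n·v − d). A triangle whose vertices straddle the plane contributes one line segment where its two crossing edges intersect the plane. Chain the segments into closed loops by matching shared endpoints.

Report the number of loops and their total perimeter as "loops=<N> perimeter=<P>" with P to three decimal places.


Straddling triangles (8 of 12):
  (v1,v3,v0) [++-] → (-1.81, -1.10756, -0.5339)–(-1.81, -1.95, -0.5339)  len=0.8424
  (v4,v1,v0) [-+-] → (1.02804, -1.95, -0.5339)–(-1.81, -1.95, -0.5339)  len=2.8380
  (v0,v3,v2) [-+-] → (-1.81, -1.10756, -0.5339)–(-1.81, 1.95, -0.5339)  len=3.0576
  (v5,v1,v4) [++-] → (1.02804, -1.95, -0.5339)–(1.81, -1.95, -0.5339)  len=0.7820
  (v3,v7,v2) [++-] → (-1.02804, 1.95, -0.5339)–(-1.81, 1.95, -0.5339)  len=0.7820
  (v2,v7,v6) [-+-] → (-1.02804, 1.95, -0.5339)–(1.81, 1.95, -0.5339)  len=2.8380
  (v6,v5,v4) [-+-] → (1.81, 1.10756, -0.5339)–(1.81, -1.95, -0.5339)  len=3.0576
  (v7,v5,v6) [++-] → (1.81, 1.10756, -0.5339)–(1.81, 1.95, -0.5339)  len=0.8424

Chained into 1 loop(s):
  loop 1: 8 segments, perimeter = 15.0400
Total perimeter = 15.040

loops=1 perimeter=15.040


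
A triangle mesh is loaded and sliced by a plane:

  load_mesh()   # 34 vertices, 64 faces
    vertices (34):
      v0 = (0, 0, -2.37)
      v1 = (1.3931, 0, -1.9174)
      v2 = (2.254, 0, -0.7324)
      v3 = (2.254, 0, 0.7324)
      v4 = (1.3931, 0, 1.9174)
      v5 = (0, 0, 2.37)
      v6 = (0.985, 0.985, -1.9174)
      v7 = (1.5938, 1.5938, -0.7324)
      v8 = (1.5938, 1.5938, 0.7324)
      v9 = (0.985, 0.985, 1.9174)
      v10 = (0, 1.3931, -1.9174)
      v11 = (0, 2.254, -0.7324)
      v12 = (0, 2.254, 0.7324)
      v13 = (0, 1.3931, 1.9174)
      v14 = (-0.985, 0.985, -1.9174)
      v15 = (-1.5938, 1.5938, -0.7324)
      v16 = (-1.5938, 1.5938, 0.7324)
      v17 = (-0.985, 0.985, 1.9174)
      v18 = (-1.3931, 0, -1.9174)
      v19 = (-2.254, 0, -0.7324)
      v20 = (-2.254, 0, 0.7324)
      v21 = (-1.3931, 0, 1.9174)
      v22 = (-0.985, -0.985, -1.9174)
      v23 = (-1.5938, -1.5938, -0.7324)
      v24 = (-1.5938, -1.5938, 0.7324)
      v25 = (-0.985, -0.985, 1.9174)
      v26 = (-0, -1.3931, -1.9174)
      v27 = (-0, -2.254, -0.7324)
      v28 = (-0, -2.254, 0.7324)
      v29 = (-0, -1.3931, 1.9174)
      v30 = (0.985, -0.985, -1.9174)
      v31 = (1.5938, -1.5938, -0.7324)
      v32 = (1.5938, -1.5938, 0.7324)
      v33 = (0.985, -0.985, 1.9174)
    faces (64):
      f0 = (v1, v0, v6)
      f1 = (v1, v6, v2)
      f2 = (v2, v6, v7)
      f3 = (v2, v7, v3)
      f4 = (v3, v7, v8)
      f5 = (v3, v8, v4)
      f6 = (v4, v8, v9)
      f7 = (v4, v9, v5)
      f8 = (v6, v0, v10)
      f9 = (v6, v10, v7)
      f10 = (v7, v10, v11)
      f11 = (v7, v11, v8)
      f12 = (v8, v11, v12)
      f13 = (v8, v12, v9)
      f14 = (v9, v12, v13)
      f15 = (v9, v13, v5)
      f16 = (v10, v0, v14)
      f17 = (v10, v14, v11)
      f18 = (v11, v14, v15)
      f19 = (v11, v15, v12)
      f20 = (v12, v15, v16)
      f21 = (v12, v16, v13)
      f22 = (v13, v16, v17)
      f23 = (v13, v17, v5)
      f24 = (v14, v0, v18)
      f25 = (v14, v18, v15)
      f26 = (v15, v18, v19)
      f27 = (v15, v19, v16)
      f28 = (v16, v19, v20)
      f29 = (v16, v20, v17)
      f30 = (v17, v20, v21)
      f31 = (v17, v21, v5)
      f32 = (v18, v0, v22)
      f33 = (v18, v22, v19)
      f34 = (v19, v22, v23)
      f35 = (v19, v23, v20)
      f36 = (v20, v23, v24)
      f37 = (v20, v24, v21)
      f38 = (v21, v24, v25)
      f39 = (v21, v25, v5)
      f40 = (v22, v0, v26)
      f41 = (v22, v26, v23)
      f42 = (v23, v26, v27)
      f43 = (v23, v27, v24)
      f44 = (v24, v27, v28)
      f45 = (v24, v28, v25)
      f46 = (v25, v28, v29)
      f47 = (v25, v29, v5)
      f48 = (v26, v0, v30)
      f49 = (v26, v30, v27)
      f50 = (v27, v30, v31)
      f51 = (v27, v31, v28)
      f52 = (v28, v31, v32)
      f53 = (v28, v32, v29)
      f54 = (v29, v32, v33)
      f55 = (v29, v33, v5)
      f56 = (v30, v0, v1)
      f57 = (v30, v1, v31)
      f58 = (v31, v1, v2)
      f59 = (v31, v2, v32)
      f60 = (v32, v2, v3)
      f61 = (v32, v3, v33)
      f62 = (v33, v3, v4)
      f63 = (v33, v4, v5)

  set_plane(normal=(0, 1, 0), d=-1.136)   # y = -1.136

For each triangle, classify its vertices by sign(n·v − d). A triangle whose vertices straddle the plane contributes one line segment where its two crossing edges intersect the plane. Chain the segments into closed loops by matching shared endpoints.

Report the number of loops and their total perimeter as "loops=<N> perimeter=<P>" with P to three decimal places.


loops=1 perimeter=12.213

Straddling triangles (20 of 64):
  (v19,v22,v23) [++-] → (-1.136, -1.136, -1.62349)–(-1.78343, -1.136, -0.7324)  len=1.1015
  (v19,v23,v20) [+-+] → (-1.78343, -1.136, -0.7324)–(-1.78343, -1.136, -0.311654)  len=0.4207
  (v20,v23,v24) [+--] → (-1.78343, -1.136, -0.311654)–(-1.78343, -1.136, 0.7324)  len=1.0441
  (v20,v24,v21) [+-+] → (-1.78343, -1.136, 0.7324)–(-1.53615, -1.136, 1.07278)  len=0.4207
  (v21,v24,v25) [+-+] → (-1.53615, -1.136, 1.07278)–(-1.136, -1.136, 1.62349)  len=0.6807
  (v22,v0,v26) [++-] → (0, -1.136, -2.00093)–(-0.620543, -1.136, -1.9174)  len=0.6261
  (v22,v26,v23) [+--] → (-0.620543, -1.136, -1.9174)–(-1.136, -1.136, -1.62349)  len=0.5934
  (v24,v28,v25) [--+] → (-0.867794, -1.136, 1.7764)–(-1.136, -1.136, 1.62349)  len=0.3087
  (v25,v28,v29) [+--] → (-0.867794, -1.136, 1.7764)–(-0.620543, -1.136, 1.9174)  len=0.2846
  (v25,v29,v5) [+-+] → (-0.620543, -1.136, 1.9174)–(0, -1.136, 2.00093)  len=0.6261
  (v26,v0,v30) [-++] → (0, -1.136, -2.00093)–(0.620543, -1.136, -1.9174)  len=0.6261
  (v26,v30,v27) [-+-] → (0.620543, -1.136, -1.9174)–(0.867794, -1.136, -1.7764)  len=0.2846
  (v27,v30,v31) [-+-] → (0.867794, -1.136, -1.7764)–(1.136, -1.136, -1.62349)  len=0.3087
  (v29,v32,v33) [--+] → (1.136, -1.136, 1.62349)–(0.620543, -1.136, 1.9174)  len=0.5934
  (v29,v33,v5) [-++] → (0.620543, -1.136, 1.9174)–(0, -1.136, 2.00093)  len=0.6261
  (v30,v1,v31) [++-] → (1.53615, -1.136, -1.07278)–(1.136, -1.136, -1.62349)  len=0.6807
  (v31,v1,v2) [-++] → (1.53615, -1.136, -1.07278)–(1.78343, -1.136, -0.7324)  len=0.4207
  (v31,v2,v32) [-+-] → (1.78343, -1.136, -0.7324)–(1.78343, -1.136, 0.311654)  len=1.0441
  (v32,v2,v3) [-++] → (1.78343, -1.136, 0.311654)–(1.78343, -1.136, 0.7324)  len=0.4207
  (v32,v3,v33) [-++] → (1.78343, -1.136, 0.7324)–(1.136, -1.136, 1.62349)  len=1.1015

Chained into 1 loop(s):
  loop 1: 20 segments, perimeter = 12.2134
Total perimeter = 12.213


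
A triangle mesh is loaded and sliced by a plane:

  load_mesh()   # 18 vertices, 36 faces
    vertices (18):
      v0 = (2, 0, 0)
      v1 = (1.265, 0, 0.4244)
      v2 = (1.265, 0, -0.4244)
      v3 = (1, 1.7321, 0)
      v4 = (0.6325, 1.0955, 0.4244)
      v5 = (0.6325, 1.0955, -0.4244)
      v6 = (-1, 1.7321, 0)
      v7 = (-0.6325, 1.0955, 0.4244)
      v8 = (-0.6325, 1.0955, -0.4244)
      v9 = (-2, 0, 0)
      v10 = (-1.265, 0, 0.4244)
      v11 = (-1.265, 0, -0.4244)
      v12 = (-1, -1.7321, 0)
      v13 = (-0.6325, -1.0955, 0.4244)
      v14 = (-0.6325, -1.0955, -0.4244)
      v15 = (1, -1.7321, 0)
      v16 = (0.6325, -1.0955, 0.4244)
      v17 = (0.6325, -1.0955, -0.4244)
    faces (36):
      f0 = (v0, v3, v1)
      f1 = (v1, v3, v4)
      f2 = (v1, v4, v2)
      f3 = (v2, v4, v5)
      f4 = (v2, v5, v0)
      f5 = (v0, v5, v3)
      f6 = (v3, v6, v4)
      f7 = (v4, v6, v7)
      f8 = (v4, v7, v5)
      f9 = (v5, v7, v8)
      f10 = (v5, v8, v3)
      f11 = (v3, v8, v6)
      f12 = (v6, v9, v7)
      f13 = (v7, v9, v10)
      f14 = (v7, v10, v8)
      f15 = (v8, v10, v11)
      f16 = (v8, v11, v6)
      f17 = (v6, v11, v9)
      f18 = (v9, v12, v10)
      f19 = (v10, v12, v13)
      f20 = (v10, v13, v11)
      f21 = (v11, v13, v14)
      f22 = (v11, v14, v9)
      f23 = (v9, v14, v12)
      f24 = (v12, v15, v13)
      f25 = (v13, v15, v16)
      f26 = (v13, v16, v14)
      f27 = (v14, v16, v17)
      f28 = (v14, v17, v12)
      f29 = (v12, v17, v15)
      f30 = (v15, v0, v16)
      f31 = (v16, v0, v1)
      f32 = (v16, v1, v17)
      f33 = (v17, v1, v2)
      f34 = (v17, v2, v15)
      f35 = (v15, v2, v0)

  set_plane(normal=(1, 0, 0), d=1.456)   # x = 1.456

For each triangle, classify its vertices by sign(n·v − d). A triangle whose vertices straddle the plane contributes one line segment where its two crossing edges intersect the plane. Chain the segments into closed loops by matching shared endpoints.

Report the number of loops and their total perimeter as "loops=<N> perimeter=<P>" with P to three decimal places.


Straddling triangles (6 of 36):
  (v0,v3,v1) [+--] → (1.456, 0.942262, 0)–(1.456, 0, 0.314114)  len=0.9932
  (v2,v5,v0) [--+] → (1.456, 0.435797, -0.168829)–(1.456, 0, -0.314114)  len=0.4594
  (v0,v5,v3) [+--] → (1.456, 0.435797, -0.168829)–(1.456, 0.942262, 0)  len=0.5339
  (v15,v0,v16) [-+-] → (1.456, -0.942262, 0)–(1.456, -0.435797, 0.168829)  len=0.5339
  (v16,v0,v1) [-+-] → (1.456, -0.435797, 0.168829)–(1.456, 0, 0.314114)  len=0.4594
  (v15,v2,v0) [--+] → (1.456, 0, -0.314114)–(1.456, -0.942262, 0)  len=0.9932

Chained into 1 loop(s):
  loop 1: 6 segments, perimeter = 3.9730
Total perimeter = 3.973

loops=1 perimeter=3.973


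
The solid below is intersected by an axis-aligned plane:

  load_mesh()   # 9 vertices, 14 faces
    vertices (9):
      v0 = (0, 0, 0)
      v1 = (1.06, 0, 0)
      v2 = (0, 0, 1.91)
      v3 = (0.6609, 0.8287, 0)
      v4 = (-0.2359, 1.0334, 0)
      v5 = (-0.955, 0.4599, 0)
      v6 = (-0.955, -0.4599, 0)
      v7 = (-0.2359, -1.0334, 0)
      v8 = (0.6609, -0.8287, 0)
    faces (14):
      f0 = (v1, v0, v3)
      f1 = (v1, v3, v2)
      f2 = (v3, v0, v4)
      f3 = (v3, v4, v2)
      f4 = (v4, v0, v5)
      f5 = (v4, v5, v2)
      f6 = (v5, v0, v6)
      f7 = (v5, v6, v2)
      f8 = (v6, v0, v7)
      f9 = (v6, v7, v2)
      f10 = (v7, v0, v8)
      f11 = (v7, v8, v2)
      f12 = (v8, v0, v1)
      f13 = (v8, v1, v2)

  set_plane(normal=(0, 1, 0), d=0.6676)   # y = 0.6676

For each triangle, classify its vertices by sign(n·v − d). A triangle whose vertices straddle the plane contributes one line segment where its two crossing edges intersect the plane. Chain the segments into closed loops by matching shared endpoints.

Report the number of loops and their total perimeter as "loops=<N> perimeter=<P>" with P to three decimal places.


loops=1 perimeter=3.474

Straddling triangles (6 of 14):
  (v1,v0,v3) [--+] → (0.53242, 0.6676, 0)–(0.738485, 0.6676, 0)  len=0.2061
  (v1,v3,v2) [-+-] → (0.738485, 0.6676, 0)–(0.53242, 0.6676, 0.371306)  len=0.4247
  (v3,v0,v4) [+-+] → (0.53242, 0.6676, 0)–(-0.152397, 0.6676, 0)  len=0.6848
  (v3,v4,v2) [++-] → (-0.152397, 0.6676, 0.676096)–(0.53242, 0.6676, 0.371306)  len=0.7496
  (v4,v0,v5) [+--] → (-0.152397, 0.6676, 0)–(-0.694569, 0.6676, 0)  len=0.5422
  (v4,v5,v2) [+--] → (-0.694569, 0.6676, 0)–(-0.152397, 0.6676, 0.676096)  len=0.8666

Chained into 1 loop(s):
  loop 1: 6 segments, perimeter = 3.4739
Total perimeter = 3.474
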